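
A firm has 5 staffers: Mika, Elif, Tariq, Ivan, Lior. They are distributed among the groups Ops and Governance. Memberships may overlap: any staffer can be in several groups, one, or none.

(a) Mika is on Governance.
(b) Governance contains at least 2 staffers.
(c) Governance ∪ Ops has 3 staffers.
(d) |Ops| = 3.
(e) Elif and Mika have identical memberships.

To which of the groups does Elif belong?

From (a): Mika ∈ Governance.
(e): Elif matches Mika: Elif ∈ Governance.
Suppose Elif ∉ Ops: no assignment then satisfies all the clues, so Elif ∈ Ops.

Elif: Governance, Ops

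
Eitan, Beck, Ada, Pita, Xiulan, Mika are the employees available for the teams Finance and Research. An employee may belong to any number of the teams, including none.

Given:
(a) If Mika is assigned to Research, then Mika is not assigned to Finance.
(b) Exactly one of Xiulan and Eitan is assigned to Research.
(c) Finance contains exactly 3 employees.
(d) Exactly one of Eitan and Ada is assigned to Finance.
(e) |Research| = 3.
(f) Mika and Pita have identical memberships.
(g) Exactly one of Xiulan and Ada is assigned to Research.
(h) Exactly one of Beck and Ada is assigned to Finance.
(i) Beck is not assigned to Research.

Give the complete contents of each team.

Finance = {Beck, Eitan, Xiulan}; Research = {Mika, Pita, Xiulan}

From (i): Beck ∉ Research.
Suppose Eitan ∉ Finance: no assignment then satisfies all the clues, so Eitan ∈ Finance.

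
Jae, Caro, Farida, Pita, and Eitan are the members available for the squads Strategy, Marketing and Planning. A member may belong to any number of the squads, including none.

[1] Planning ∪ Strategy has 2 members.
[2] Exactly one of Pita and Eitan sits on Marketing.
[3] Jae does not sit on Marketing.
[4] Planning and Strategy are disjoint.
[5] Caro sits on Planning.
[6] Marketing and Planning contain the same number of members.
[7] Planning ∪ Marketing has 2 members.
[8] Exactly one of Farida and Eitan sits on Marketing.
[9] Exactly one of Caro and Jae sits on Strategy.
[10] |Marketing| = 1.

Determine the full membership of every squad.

Strategy = {Jae}; Marketing = {Eitan}; Planning = {Caro}

From (3): Jae ∉ Marketing.
From (5): Caro ∈ Planning.
(4) (disjoint): Caro ∉ Strategy.
(9) (exactly one): Jae ∈ Strategy.
(4) (disjoint): Jae ∉ Planning.
Suppose Caro ∈ Marketing: no assignment then satisfies all the clues, so Caro ∉ Marketing.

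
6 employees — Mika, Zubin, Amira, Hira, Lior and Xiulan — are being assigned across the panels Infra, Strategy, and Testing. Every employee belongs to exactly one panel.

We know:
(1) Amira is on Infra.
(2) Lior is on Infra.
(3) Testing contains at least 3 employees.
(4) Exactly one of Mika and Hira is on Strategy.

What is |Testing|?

3

From (1): Amira ∈ Infra.
From (2): Lior ∈ Infra.
Suppose Mika ∈ Infra: no assignment then satisfies all the clues, so Mika ∉ Infra.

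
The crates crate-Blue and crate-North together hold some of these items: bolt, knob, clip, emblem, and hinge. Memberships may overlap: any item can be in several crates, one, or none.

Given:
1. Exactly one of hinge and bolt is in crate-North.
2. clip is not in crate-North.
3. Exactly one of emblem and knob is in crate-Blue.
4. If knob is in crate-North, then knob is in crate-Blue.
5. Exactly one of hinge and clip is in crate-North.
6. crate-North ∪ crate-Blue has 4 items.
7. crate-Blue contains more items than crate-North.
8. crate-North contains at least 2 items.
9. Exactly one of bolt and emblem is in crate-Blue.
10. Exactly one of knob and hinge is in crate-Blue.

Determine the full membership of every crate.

crate-Blue = {bolt, clip, knob}; crate-North = {hinge, knob}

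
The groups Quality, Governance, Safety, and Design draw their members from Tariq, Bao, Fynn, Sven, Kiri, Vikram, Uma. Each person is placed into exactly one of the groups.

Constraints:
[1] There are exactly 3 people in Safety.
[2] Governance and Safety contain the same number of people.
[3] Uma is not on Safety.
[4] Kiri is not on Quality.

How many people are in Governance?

3

From (3): Uma ∉ Safety.
From (4): Kiri ∉ Quality.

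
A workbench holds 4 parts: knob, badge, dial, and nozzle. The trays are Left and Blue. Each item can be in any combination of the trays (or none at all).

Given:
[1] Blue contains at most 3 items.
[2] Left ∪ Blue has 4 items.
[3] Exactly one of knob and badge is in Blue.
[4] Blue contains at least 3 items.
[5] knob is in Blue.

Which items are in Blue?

From (5): knob ∈ Blue.
(3) (exactly one): badge ∉ Blue.
(4): only 3 candidates remain for Blue, so all are in.

Blue = {dial, knob, nozzle}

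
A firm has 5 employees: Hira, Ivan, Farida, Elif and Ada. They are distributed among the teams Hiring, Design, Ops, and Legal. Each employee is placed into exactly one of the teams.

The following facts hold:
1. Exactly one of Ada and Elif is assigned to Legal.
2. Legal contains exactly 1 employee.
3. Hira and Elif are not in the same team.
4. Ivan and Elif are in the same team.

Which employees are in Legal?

Legal = {Ada}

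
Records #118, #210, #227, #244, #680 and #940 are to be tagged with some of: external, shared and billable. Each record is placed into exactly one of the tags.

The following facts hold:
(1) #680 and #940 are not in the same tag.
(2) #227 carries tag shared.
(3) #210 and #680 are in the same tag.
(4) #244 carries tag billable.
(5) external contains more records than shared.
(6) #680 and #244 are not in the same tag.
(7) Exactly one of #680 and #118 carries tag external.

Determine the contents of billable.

billable = {#118, #244, #940}

From (2): #227 ∈ shared.
From (4): #244 ∈ billable.
(6): #680 ∉ billable.
(3): #210 matches #680: #210 ∉ billable.
Suppose #118 ∉ billable: no assignment then satisfies all the clues, so #118 ∈ billable.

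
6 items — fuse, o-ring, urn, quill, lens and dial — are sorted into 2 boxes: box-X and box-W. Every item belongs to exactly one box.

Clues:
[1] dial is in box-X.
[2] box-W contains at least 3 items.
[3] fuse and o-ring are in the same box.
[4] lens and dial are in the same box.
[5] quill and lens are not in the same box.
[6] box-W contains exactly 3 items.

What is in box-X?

box-X = {dial, lens, urn}

From (1): dial ∈ box-X.
(4): lens matches dial: lens ∈ box-X.
(5): quill ∉ box-X.
Only one box left: quill ∈ box-W.
Suppose fuse ∈ box-X: no assignment then satisfies all the clues, so fuse ∉ box-X.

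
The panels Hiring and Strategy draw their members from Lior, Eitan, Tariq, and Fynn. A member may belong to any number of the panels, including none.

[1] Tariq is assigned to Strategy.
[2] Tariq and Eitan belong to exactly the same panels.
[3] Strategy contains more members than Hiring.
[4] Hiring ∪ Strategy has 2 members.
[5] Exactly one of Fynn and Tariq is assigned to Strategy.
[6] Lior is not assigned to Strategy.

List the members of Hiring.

Hiring = {}

From (1): Tariq ∈ Strategy.
From (6): Lior ∉ Strategy.
(2): Eitan matches Tariq: Eitan ∈ Strategy.
(5) (exactly one): Fynn ∉ Strategy.
Suppose Lior ∈ Hiring: no assignment then satisfies all the clues, so Lior ∉ Hiring.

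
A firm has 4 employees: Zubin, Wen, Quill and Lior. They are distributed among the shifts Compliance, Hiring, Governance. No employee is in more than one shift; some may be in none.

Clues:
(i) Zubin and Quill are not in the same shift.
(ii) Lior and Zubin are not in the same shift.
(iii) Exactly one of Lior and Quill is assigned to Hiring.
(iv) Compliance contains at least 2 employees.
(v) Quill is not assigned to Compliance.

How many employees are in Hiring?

1

From (v): Quill ∉ Compliance.
Suppose Zubin ∈ Hiring: no assignment then satisfies all the clues, so Zubin ∉ Hiring.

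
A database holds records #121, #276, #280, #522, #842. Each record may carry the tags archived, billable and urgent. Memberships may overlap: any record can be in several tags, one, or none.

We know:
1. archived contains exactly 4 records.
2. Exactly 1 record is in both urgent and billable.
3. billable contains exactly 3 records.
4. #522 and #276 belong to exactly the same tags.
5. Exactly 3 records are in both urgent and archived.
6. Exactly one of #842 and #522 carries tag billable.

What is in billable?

billable = {#121, #280, #842}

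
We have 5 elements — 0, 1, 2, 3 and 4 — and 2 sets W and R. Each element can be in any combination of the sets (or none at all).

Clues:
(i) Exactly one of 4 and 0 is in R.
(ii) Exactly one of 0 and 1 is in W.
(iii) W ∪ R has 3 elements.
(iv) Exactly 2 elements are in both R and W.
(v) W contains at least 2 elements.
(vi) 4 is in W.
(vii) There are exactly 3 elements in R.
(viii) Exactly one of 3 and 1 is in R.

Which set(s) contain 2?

From (vi): 4 ∈ W.
Suppose 2 ∈ W: no assignment then satisfies all the clues, so 2 ∉ W.

2: R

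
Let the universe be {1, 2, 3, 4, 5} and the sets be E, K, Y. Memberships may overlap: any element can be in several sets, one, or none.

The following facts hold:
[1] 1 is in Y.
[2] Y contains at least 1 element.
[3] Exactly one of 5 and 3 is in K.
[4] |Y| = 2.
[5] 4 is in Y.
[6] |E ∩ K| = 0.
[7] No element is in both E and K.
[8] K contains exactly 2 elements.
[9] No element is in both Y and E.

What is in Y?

From (1): 1 ∈ Y.
From (5): 4 ∈ Y.
(4): Y already has 2, so the rest are out.
(9) (disjoint): 1 ∉ E.
(9) (disjoint): 4 ∉ E.

Y = {1, 4}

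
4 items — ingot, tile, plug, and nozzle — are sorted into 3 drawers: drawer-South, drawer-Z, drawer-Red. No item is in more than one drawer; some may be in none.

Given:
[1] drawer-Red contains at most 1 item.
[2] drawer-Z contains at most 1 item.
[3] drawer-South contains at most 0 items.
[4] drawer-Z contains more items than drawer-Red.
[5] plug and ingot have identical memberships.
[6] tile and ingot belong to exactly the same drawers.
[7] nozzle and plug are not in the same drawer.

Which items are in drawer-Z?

drawer-Z = {nozzle}

(3): drawer-South already has 0, so the rest are out.
Suppose ingot ∈ drawer-Z: no assignment then satisfies all the clues, so ingot ∉ drawer-Z.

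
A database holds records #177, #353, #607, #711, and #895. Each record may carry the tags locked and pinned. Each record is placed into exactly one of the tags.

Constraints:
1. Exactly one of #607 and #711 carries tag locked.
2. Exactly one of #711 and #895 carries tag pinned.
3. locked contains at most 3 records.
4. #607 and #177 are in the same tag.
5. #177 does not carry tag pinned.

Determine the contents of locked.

From (5): #177 ∉ pinned.
(4): #607 matches #177: #607 ∉ pinned.
Only one tag left: #177 ∈ locked.
Only one tag left: #607 ∈ locked.
(1) (exactly one): #711 ∉ locked.
Only one tag left: #711 ∈ pinned.
(2) (exactly one): #895 ∉ pinned.
Only one tag left: #895 ∈ locked.
(3): locked already has 3, so the rest are out.
Only one tag left: #353 ∈ pinned.

locked = {#177, #607, #895}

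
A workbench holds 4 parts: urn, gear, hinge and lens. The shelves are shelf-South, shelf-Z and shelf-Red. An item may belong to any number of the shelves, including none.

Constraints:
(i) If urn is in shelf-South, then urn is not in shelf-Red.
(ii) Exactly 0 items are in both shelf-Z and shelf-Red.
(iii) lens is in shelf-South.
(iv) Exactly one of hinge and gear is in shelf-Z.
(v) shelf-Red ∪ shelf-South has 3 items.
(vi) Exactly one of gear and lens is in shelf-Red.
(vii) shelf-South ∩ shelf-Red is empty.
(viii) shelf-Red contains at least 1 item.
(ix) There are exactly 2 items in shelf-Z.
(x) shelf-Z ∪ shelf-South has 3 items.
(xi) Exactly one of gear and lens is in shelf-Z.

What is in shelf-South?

shelf-South = {lens, urn}

From (iii): lens ∈ shelf-South.
(vii) (disjoint): lens ∉ shelf-Red.
(vi) (exactly one): gear ∈ shelf-Red.
(vii) (disjoint): gear ∉ shelf-South.
Suppose urn ∉ shelf-South: no assignment then satisfies all the clues, so urn ∈ shelf-South.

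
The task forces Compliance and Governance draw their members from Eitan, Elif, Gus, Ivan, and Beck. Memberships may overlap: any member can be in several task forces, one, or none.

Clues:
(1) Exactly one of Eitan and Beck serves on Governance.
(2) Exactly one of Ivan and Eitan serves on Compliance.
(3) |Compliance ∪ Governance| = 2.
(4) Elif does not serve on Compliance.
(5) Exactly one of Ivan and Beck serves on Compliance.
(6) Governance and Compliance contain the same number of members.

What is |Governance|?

1

From (4): Elif ∉ Compliance.
Suppose Eitan ∈ Compliance: no assignment then satisfies all the clues, so Eitan ∉ Compliance.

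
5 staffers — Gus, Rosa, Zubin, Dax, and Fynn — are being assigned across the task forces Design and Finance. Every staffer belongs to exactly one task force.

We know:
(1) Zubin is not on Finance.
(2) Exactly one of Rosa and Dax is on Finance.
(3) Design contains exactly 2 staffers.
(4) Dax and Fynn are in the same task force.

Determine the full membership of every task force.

Design = {Rosa, Zubin}; Finance = {Dax, Fynn, Gus}

From (1): Zubin ∉ Finance.
Only one task force left: Zubin ∈ Design.
Suppose Gus ∈ Design: no assignment then satisfies all the clues, so Gus ∉ Design.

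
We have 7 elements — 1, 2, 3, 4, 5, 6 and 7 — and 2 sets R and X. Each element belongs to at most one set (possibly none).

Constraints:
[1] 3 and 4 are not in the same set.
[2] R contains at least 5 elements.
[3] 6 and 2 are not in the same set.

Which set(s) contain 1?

1: R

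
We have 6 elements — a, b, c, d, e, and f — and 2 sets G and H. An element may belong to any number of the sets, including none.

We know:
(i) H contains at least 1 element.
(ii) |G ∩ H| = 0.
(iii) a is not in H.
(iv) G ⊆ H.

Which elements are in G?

From (iii): a ∉ H.
(iv) contrapositive: a ∉ G.
Suppose b ∈ G: no assignment then satisfies all the clues, so b ∉ G.

G = {}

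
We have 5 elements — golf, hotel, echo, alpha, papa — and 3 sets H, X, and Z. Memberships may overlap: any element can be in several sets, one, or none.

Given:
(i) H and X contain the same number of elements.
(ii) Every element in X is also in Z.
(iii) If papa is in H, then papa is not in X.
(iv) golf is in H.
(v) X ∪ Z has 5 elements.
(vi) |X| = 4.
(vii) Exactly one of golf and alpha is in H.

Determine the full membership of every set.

H = {echo, golf, hotel, papa}; X = {alpha, echo, golf, hotel}; Z = {alpha, echo, golf, hotel, papa}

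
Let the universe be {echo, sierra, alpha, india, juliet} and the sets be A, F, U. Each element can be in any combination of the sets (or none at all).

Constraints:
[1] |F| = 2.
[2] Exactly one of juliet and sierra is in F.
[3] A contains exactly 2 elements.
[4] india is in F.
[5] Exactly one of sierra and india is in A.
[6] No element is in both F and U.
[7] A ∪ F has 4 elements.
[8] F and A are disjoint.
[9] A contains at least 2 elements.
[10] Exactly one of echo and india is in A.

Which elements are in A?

A = {echo, sierra}

From (4): india ∈ F.
(6) (disjoint): india ∉ U.
(8) (disjoint): india ∉ A.
(10) (exactly one): echo ∈ A.
(5) (exactly one): sierra ∈ A.
(8) (disjoint): echo ∉ F.
(8) (disjoint): sierra ∉ F.
(2) (exactly one): juliet ∈ F.
(3): A already has 2, so the rest are out.
(6) (disjoint): juliet ∉ U.
(1): F already has 2, so the rest are out.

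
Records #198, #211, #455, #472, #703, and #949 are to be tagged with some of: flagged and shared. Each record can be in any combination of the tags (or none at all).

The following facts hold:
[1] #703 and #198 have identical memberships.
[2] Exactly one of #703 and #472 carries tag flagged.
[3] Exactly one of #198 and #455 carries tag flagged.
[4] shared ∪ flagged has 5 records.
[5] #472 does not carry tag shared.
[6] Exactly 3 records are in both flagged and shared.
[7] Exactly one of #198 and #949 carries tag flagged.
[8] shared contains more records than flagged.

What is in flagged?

flagged = {#198, #211, #703}

From (5): #472 ∉ shared.
Suppose #198 ∉ flagged: no assignment then satisfies all the clues, so #198 ∈ flagged.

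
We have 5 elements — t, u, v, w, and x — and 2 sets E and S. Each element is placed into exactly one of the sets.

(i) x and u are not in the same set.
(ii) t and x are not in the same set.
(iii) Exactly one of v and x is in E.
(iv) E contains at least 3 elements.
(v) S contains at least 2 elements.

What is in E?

E = {t, u, v}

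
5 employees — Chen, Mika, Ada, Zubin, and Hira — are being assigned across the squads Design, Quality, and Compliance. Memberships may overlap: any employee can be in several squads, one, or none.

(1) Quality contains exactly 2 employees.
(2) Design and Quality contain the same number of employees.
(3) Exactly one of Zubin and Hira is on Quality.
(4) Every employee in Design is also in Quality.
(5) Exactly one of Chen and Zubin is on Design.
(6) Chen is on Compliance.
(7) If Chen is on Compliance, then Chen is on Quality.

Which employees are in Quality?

Quality = {Chen, Hira}

From (6): Chen ∈ Compliance.
(7): Chen ∈ Quality.
Suppose Mika ∈ Quality: no assignment then satisfies all the clues, so Mika ∉ Quality.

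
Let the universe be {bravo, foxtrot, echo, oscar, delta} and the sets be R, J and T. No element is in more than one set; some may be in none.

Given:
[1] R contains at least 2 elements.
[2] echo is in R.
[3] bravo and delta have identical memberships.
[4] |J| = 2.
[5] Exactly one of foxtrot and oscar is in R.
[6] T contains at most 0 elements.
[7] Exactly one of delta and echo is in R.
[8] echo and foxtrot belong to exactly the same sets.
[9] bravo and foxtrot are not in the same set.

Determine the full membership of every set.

R = {echo, foxtrot}; J = {bravo, delta}; T = {}

From (2): echo ∈ R.
(6): T already has 0, so the rest are out.
(7) (exactly one): delta ∉ R.
(8): foxtrot matches echo: foxtrot ∈ R.
(9): bravo ∉ R.
(5) (exactly one): oscar ∉ R.
Suppose bravo ∉ J: no assignment then satisfies all the clues, so bravo ∈ J.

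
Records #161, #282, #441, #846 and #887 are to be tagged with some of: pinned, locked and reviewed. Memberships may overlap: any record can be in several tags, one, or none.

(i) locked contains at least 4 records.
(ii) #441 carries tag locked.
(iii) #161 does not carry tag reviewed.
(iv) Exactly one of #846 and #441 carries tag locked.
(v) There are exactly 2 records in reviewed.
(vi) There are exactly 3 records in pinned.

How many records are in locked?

4

From (ii): #441 ∈ locked.
From (iii): #161 ∉ reviewed.
(iv) (exactly one): #846 ∉ locked.
(i): only 4 candidates remain for locked, so all are in.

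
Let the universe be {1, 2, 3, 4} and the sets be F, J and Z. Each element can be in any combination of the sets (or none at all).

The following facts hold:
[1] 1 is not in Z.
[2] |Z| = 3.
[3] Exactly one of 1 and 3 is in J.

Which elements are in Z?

From (1): 1 ∉ Z.
(2): only 3 candidates remain for Z, so all are in.

Z = {2, 3, 4}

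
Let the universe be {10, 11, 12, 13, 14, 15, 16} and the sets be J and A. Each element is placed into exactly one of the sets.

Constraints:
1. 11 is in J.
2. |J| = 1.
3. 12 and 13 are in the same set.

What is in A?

From (1): 11 ∈ J.
(2): J already has 1, so the rest are out.
Only one set left: 10 ∈ A.
Only one set left: 12 ∈ A.
Only one set left: 13 ∈ A.
Only one set left: 14 ∈ A.
Only one set left: 15 ∈ A.
Only one set left: 16 ∈ A.

A = {10, 12, 13, 14, 15, 16}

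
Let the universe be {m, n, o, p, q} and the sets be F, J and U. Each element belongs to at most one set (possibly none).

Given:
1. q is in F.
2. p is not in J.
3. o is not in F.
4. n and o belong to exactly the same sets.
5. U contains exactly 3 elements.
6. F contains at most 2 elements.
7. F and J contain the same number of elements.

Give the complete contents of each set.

From (1): q ∈ F.
From (2): p ∉ J.
From (3): o ∉ F.
(4): n matches o: n ∉ F.
Suppose m ∈ F: no assignment then satisfies all the clues, so m ∉ F.

F = {q}; J = {m}; U = {n, o, p}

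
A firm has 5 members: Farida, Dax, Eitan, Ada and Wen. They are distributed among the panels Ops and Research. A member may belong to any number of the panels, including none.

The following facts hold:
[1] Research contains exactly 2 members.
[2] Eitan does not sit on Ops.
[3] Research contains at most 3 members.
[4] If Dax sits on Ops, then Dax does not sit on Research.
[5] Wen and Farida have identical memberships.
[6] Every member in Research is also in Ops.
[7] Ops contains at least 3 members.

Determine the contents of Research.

Research = {Farida, Wen}

From (2): Eitan ∉ Ops.
(6) contrapositive: Eitan ∉ Research.
Suppose Farida ∉ Research: no assignment then satisfies all the clues, so Farida ∈ Research.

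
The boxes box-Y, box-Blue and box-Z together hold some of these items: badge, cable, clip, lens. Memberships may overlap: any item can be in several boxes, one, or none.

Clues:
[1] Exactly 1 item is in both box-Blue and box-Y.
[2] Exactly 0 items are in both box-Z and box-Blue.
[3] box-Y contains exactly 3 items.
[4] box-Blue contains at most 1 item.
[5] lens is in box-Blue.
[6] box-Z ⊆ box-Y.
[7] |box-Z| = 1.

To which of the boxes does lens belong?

lens: box-Blue, box-Y

From (5): lens ∈ box-Blue.
(4): box-Blue already has 1, so the rest are out.
Suppose lens ∉ box-Y: no assignment then satisfies all the clues, so lens ∈ box-Y.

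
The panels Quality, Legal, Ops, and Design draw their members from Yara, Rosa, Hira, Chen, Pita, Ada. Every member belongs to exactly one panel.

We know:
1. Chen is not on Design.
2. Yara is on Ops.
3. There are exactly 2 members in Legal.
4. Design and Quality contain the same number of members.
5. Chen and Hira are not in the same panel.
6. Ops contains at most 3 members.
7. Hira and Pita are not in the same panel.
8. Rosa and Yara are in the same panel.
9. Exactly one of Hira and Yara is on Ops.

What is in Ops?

Ops = {Rosa, Yara}

From (1): Chen ∉ Design.
From (2): Yara ∈ Ops.
(8): Rosa matches Yara: Rosa ∉ Quality.
(8): Rosa matches Yara: Rosa ∉ Legal.
(8): Rosa matches Yara: Rosa ∈ Ops.
(9) (exactly one): Hira ∉ Ops.
Suppose Chen ∈ Ops: no assignment then satisfies all the clues, so Chen ∉ Ops.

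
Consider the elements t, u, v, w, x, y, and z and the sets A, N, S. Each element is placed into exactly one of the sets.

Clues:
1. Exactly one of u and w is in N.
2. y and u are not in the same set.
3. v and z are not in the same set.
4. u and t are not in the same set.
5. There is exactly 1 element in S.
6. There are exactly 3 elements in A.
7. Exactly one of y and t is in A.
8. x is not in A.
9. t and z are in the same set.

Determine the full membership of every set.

A = {t, w, z}; N = {u, v, x}; S = {y}

From (8): x ∉ A.
Suppose t ∉ A: no assignment then satisfies all the clues, so t ∈ A.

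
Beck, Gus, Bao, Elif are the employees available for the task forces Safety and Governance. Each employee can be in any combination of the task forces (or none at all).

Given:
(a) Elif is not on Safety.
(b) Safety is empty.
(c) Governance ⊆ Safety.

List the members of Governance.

Governance = {}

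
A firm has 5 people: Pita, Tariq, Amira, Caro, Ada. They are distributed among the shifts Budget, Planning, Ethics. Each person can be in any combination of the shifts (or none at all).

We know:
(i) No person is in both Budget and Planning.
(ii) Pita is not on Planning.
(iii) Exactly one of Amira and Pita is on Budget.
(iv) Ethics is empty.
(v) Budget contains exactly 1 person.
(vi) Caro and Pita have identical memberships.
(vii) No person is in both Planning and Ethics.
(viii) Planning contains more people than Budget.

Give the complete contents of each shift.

From (ii): Pita ∉ Planning.
(iv): Ethics already has 0, so the rest are out.
(vi): Caro matches Pita: Caro ∉ Planning.
Suppose Pita ∈ Budget: no assignment then satisfies all the clues, so Pita ∉ Budget.

Budget = {Amira}; Planning = {Ada, Tariq}; Ethics = {}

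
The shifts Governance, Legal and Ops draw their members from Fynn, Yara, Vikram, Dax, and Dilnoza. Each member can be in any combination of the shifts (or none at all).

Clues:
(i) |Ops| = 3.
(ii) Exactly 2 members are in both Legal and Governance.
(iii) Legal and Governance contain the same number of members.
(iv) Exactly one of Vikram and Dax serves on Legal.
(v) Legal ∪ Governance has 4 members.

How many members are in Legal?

3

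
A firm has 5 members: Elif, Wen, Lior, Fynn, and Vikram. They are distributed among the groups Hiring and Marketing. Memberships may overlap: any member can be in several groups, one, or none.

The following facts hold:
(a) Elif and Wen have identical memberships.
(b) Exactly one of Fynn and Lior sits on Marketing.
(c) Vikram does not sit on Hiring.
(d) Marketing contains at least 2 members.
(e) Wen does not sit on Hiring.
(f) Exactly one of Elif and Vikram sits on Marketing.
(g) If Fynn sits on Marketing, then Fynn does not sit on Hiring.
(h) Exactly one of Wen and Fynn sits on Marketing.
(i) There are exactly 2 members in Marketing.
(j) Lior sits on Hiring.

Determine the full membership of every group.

From (c): Vikram ∉ Hiring.
From (e): Wen ∉ Hiring.
From (j): Lior ∈ Hiring.
(a): Elif matches Wen: Elif ∉ Hiring.
Suppose Elif ∈ Marketing: no assignment then satisfies all the clues, so Elif ∉ Marketing.

Hiring = {Lior}; Marketing = {Fynn, Vikram}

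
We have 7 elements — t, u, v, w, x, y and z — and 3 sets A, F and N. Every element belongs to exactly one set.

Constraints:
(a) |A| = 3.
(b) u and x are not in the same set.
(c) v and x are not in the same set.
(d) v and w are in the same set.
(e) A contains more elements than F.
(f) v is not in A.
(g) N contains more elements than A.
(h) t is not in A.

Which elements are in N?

N = {t, u, v, w}

From (f): v ∉ A.
From (h): t ∉ A.
(d): w matches v: w ∉ A.
Suppose t ∉ N: no assignment then satisfies all the clues, so t ∈ N.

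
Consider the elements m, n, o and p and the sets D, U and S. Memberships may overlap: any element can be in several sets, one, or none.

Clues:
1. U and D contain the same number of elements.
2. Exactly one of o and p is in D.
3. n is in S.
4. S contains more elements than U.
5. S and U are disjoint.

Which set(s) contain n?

n: S

From (3): n ∈ S.
(5) (disjoint): n ∉ U.
Suppose n ∈ D: no assignment then satisfies all the clues, so n ∉ D.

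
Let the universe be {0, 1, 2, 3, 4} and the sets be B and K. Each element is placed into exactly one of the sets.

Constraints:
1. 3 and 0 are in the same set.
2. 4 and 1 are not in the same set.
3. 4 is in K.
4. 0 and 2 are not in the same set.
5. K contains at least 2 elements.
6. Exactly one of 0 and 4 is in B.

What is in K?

K = {2, 4}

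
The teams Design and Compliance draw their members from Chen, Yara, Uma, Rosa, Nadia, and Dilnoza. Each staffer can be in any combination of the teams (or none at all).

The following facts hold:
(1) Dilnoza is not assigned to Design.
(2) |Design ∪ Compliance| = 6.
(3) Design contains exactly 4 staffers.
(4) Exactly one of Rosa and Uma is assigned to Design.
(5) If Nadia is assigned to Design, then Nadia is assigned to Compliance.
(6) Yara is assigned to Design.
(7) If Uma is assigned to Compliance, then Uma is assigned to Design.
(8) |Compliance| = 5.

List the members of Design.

Design = {Chen, Nadia, Uma, Yara}

From (1): Dilnoza ∉ Design.
From (6): Yara ∈ Design.
Suppose Chen ∉ Design: no assignment then satisfies all the clues, so Chen ∈ Design.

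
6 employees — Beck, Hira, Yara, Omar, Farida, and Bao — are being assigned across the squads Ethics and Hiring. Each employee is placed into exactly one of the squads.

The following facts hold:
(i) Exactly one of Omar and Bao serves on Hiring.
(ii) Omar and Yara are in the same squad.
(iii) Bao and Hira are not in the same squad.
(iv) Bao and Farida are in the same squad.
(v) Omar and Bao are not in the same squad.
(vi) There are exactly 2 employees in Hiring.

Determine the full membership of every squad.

Ethics = {Beck, Hira, Omar, Yara}; Hiring = {Bao, Farida}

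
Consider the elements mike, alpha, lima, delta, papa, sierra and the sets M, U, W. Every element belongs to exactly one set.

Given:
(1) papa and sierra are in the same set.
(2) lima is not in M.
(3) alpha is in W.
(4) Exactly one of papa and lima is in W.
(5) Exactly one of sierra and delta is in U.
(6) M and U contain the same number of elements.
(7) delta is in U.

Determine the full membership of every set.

From (2): lima ∉ M.
From (3): alpha ∈ W.
From (7): delta ∈ U.
(5) (exactly one): sierra ∉ U.
(1): papa matches sierra: papa ∉ U.
Suppose mike ∈ M: no assignment then satisfies all the clues, so mike ∉ M.

M = {papa, sierra}; U = {delta, mike}; W = {alpha, lima}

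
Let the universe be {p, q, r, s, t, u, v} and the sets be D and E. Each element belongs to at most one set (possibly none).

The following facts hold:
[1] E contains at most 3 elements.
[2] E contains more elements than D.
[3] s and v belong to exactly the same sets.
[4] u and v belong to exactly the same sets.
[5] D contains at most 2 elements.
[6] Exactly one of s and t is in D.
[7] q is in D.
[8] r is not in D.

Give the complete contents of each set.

D = {q, t}; E = {s, u, v}

From (7): q ∈ D.
From (8): r ∉ D.
Suppose p ∈ D: no assignment then satisfies all the clues, so p ∉ D.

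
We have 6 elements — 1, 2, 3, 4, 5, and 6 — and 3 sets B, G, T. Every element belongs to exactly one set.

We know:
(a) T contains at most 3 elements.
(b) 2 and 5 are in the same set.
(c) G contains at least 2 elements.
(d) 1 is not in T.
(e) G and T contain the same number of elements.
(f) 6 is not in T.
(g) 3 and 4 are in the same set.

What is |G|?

2

From (d): 1 ∉ T.
From (f): 6 ∉ T.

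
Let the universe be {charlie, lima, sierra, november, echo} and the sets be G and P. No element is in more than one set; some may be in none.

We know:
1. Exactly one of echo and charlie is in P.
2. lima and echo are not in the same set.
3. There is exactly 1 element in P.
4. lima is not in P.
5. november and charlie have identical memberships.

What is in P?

P = {echo}

From (4): lima ∉ P.
Suppose charlie ∈ P: no assignment then satisfies all the clues, so charlie ∉ P.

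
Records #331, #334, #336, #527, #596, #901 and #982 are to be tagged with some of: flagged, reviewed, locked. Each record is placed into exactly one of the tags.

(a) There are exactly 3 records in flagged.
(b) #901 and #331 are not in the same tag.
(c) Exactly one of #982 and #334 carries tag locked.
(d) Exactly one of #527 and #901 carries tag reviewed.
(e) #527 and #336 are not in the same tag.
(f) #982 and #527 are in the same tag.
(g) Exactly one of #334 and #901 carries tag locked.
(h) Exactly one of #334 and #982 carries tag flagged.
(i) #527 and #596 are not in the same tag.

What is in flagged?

flagged = {#331, #527, #982}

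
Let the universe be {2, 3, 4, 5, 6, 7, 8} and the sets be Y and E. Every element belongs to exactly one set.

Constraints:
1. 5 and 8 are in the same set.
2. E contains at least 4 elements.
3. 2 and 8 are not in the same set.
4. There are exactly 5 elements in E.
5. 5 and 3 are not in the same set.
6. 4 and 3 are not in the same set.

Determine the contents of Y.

Y = {2, 3}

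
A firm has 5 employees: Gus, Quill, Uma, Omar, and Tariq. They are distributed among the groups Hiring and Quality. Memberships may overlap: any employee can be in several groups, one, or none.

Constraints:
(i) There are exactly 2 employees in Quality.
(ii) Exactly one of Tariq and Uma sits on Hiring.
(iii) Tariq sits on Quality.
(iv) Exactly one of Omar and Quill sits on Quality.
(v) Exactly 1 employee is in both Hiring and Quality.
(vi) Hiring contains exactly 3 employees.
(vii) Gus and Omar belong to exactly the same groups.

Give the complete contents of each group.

Hiring = {Gus, Omar, Tariq}; Quality = {Quill, Tariq}

From (iii): Tariq ∈ Quality.
Suppose Gus ∉ Hiring: no assignment then satisfies all the clues, so Gus ∈ Hiring.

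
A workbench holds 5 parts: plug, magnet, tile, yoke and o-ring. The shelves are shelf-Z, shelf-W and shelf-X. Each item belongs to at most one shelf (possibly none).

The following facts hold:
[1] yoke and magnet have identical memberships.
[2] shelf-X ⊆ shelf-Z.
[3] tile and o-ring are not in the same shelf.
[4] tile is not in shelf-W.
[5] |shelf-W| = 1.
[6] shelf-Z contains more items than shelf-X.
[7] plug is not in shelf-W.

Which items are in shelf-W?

shelf-W = {o-ring}

From (4): tile ∉ shelf-W.
From (7): plug ∉ shelf-W.
Suppose magnet ∈ shelf-W: no assignment then satisfies all the clues, so magnet ∉ shelf-W.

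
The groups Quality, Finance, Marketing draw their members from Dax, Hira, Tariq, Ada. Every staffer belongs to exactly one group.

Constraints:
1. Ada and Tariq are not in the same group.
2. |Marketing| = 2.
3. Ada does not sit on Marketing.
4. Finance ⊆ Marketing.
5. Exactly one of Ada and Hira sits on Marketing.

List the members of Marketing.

Marketing = {Hira, Tariq}

From (3): Ada ∉ Marketing.
(4) contrapositive: Ada ∉ Finance.
(5) (exactly one): Hira ∈ Marketing.
Only one group left: Ada ∈ Quality.
(1): Tariq ∉ Quality.
Suppose Dax ∈ Marketing: no assignment then satisfies all the clues, so Dax ∉ Marketing.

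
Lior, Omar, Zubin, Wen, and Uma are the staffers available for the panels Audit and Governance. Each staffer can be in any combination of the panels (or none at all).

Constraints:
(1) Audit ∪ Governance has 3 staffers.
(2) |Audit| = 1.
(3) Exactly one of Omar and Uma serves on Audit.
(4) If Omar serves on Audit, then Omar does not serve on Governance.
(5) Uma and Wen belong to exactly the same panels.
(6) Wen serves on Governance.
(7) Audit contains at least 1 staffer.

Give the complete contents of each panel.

Audit = {Omar}; Governance = {Uma, Wen}

From (6): Wen ∈ Governance.
(5): Uma matches Wen: Uma ∈ Governance.
Suppose Lior ∈ Audit: no assignment then satisfies all the clues, so Lior ∉ Audit.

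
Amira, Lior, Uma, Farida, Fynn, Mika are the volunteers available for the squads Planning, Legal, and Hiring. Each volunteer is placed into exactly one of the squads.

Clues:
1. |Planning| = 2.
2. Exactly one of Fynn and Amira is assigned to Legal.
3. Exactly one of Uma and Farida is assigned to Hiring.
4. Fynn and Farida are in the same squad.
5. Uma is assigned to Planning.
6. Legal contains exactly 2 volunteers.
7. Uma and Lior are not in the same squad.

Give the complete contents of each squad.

From (5): Uma ∈ Planning.
(3) (exactly one): Farida ∈ Hiring.
(4): Fynn matches Farida: Fynn ∉ Planning.
(4): Fynn matches Farida: Fynn ∉ Legal.
(4): Fynn matches Farida: Fynn ∈ Hiring.
(7): Lior ∉ Planning.
(2) (exactly one): Amira ∈ Legal.
(1): only 2 candidates remain for Planning, so all are in.
(6): only 2 candidates remain for Legal, so all are in.

Planning = {Mika, Uma}; Legal = {Amira, Lior}; Hiring = {Farida, Fynn}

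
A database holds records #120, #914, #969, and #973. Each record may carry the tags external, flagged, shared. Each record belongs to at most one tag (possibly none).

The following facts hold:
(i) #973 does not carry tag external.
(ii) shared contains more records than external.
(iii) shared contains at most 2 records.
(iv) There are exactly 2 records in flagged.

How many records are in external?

0

From (i): #973 ∉ external.
Suppose #120 ∈ external: no assignment then satisfies all the clues, so #120 ∉ external.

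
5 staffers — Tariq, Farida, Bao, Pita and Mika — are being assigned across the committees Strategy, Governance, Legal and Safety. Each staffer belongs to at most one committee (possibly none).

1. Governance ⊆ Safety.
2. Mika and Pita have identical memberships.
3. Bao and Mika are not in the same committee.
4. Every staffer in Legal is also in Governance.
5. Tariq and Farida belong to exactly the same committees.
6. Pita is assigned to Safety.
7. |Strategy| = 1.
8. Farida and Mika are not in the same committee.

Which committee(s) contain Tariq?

From (6): Pita ∈ Safety.
(2): Mika matches Pita: Mika ∉ Strategy.
(2): Mika matches Pita: Mika ∉ Governance.
(2): Mika matches Pita: Mika ∉ Legal.
(2): Mika matches Pita: Mika ∈ Safety.
(3): Bao ∉ Safety.
(8): Farida ∉ Safety.
(1) contrapositive: Farida ∉ Governance.
(1) contrapositive: Bao ∉ Governance.
(4) contrapositive: Farida ∉ Legal.
(4) contrapositive: Bao ∉ Legal.
Suppose Tariq ∈ Strategy: no assignment then satisfies all the clues, so Tariq ∉ Strategy.

Tariq: none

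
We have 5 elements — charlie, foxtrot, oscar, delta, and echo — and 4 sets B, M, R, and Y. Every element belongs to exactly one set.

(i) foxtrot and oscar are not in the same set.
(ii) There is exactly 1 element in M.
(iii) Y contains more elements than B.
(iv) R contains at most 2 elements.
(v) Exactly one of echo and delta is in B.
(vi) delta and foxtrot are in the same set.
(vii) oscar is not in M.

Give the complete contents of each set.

B = {echo}; M = {charlie}; R = {oscar}; Y = {delta, foxtrot}

From (vii): oscar ∉ M.
Suppose charlie ∈ B: no assignment then satisfies all the clues, so charlie ∉ B.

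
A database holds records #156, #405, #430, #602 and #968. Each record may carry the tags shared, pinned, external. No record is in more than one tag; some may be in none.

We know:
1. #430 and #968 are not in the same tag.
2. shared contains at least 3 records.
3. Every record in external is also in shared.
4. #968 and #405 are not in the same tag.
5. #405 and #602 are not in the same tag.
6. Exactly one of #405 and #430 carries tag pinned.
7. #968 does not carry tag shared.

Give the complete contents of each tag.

shared = {#156, #430, #602}; pinned = {#405}; external = {}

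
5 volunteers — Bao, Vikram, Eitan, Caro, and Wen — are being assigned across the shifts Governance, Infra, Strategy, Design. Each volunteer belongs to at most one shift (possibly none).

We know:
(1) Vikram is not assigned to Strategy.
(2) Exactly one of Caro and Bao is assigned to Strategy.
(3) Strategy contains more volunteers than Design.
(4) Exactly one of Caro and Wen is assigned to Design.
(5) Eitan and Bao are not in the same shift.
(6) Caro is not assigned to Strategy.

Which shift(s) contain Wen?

Wen: Strategy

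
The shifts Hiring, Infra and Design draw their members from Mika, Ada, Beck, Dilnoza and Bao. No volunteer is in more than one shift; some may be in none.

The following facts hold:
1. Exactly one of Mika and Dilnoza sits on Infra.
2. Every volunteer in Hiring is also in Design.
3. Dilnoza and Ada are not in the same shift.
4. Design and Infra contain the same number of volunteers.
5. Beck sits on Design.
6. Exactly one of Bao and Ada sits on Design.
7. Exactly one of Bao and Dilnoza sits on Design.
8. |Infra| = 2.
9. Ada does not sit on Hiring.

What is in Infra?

Infra = {Ada, Mika}

From (5): Beck ∈ Design.
From (9): Ada ∉ Hiring.
Suppose Mika ∉ Infra: no assignment then satisfies all the clues, so Mika ∈ Infra.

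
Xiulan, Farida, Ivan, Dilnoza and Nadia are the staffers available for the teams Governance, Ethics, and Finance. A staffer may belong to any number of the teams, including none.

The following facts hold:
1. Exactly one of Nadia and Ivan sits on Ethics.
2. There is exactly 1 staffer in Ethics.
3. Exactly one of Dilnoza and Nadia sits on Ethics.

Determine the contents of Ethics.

Ethics = {Nadia}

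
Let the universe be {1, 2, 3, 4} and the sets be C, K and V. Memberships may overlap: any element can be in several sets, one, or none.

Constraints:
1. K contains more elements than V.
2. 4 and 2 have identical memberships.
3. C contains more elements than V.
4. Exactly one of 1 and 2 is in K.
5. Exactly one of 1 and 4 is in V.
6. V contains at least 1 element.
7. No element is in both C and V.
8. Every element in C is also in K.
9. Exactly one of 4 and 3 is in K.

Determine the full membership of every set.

C = {2, 4}; K = {2, 4}; V = {1}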